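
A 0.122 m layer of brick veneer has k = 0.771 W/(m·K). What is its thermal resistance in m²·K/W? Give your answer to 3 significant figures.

0.158 m²·K/W

R = L/k = 0.122/0.771 = 0.1582 m²·K/W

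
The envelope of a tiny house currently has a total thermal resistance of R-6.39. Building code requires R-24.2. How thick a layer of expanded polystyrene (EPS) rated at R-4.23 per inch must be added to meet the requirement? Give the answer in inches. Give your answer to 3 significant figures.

4.21 in

ΔR = 24.2 − 6.39 = 17.81 ft²·°F·h/BTU
L = ΔR / (R/in) = 17.81/4.23 = 4.21 in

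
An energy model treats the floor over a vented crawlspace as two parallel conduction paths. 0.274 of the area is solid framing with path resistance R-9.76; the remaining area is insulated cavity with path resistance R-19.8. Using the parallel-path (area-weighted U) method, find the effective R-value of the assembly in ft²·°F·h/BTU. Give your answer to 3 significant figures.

U_eff = 0.726/19.8 + 0.274/9.76 = 0.03667 + 0.02807 = 0.06474
R_eff = 1/U_eff = 15.45 ft²·°F·h/BTU

15.4 ft²·°F·h/BTU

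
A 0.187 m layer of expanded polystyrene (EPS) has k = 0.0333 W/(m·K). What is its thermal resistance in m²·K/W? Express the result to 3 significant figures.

5.62 m²·K/W

R = L/k = 0.187/0.0333 = 5.616 m²·K/W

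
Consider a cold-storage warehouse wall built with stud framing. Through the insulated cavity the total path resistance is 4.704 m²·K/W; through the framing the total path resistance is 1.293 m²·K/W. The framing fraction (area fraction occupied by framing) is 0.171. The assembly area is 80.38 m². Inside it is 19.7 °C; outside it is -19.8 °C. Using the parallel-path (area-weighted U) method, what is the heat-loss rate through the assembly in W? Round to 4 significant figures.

U_eff = 0.829/4.704 + 0.171/1.293 = 0.17623 + 0.13225 = 0.30848
R_eff = 1/U_eff = 3.2417 m²·K/W
Q = 80.38 × (19.7 − (-19.8)) / 3.2417 = 979.44 W

979.4 W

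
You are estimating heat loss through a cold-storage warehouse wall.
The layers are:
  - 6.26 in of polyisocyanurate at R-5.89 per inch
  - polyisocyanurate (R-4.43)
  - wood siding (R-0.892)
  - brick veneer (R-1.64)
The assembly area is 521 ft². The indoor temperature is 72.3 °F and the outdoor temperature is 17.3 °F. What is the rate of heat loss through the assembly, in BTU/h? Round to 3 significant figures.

654 BTU/h

6.26 × 5.89 = 36.87
R_total = 36.87 + 4.43 + 0.892 + 1.64 = 43.83 ft²·°F·h/BTU
Q = A·ΔT/R = 521 × (72.3 − 17.3) / 43.83 = 653.7 BTU/h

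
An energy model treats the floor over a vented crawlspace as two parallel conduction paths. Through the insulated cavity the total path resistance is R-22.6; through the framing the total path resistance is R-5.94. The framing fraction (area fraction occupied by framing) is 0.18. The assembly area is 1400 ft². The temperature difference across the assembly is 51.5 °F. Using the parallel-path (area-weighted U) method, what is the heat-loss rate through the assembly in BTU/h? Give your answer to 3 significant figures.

4800 BTU/h

U_eff = 0.82/22.6 + 0.18/5.94 = 0.03628 + 0.0303 = 0.06659
R_eff = 1/U_eff = 15.02 ft²·°F·h/BTU
Q = 1400 × 51.5 / 15.02 = 4801 BTU/h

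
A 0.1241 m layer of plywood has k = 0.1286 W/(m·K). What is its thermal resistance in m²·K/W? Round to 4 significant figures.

R = L/k = 0.1241/0.1286 = 0.96501 m²·K/W

0.9650 m²·K/W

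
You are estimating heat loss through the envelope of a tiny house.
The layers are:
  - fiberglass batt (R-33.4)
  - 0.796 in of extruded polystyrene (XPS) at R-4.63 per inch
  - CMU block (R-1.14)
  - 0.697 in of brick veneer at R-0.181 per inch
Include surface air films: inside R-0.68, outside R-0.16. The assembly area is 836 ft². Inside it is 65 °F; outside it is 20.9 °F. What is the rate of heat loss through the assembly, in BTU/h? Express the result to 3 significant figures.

0.796 × 4.63 = 3.685
0.697 × 0.181 = 0.1262
R_total = 0.68 + 33.4 + 3.685 + 1.14 + 0.1262 + 0.16 = 39.19 ft²·°F·h/BTU
Q = A·ΔT/R = 836 × (65 − 20.9) / 39.19 = 940.7 BTU/h

941 BTU/h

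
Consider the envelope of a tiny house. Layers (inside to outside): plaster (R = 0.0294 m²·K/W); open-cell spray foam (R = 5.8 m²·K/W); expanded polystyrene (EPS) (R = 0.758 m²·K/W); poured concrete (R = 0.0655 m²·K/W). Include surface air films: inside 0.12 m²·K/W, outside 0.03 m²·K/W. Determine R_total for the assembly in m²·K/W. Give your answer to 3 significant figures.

6.80 m²·K/W

R_total = 0.12 + 0.0294 + 5.8 + 0.758 + 0.0655 + 0.03 = 6.803 m²·K/W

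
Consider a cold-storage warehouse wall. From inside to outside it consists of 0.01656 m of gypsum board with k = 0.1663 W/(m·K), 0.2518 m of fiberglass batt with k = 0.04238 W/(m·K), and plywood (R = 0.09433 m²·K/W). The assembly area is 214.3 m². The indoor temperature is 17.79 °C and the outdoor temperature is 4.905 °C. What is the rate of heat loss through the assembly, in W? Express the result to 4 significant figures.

450.1 W

0.01656/0.1663 = 0.099579
0.2518/0.04238 = 5.9415
R_total = 0.099579 + 5.9415 + 0.09433 = 6.1354 m²·K/W
Q = A·ΔT/R = 214.3 × (17.79 − 4.905) / 6.1354 = 450.05 W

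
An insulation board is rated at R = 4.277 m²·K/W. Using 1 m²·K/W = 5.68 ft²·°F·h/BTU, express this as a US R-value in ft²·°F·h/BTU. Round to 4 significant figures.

24.29 ft²·°F·h/BTU

R_US = 4.277 × 5.68 = 24.293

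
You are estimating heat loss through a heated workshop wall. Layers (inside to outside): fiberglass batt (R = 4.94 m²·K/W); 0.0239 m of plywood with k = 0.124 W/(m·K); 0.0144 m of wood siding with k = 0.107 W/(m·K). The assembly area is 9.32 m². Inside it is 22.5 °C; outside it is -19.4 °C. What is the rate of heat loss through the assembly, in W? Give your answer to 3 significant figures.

74.1 W

0.0239/0.124 = 0.1927
0.0144/0.107 = 0.1346
R_total = 4.94 + 0.1927 + 0.1346 = 5.267 m²·K/W
Q = A·ΔT/R = 9.32 × (22.5 − (-19.4)) / 5.267 = 74.14 W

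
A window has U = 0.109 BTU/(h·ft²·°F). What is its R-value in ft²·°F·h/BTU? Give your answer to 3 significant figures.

9.17 ft²·°F·h/BTU

R = 1/U = 1/0.109 = 9.174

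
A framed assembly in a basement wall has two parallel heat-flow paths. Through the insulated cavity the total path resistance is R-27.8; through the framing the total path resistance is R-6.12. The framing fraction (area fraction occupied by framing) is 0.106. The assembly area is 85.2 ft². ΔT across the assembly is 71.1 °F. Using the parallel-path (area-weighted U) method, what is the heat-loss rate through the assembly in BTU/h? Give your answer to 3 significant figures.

300 BTU/h

U_eff = 0.894/27.8 + 0.106/6.12 = 0.03216 + 0.01732 = 0.04948
R_eff = 1/U_eff = 20.21 ft²·°F·h/BTU
Q = 85.2 × 71.1 / 20.21 = 299.7 BTU/h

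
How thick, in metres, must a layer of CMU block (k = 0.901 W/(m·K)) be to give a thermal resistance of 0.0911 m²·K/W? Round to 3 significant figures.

L = R·k = 0.0911 × 0.901 = 0.08208 m

0.0821 m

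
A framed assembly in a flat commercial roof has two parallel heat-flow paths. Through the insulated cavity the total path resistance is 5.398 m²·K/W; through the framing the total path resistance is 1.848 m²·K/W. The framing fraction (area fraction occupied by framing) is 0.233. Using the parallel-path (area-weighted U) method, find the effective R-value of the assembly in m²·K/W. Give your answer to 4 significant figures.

3.729 m²·K/W

U_eff = 0.767/5.398 + 0.233/1.848 = 0.14209 + 0.12608 = 0.26817
R_eff = 1/U_eff = 3.729 m²·K/W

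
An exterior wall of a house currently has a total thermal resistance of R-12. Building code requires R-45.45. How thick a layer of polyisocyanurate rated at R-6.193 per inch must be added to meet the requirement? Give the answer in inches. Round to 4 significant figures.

5.401 in

ΔR = 45.45 − 12 = 33.45 ft²·°F·h/BTU
L = ΔR / (R/in) = 33.45/6.193 = 5.4013 in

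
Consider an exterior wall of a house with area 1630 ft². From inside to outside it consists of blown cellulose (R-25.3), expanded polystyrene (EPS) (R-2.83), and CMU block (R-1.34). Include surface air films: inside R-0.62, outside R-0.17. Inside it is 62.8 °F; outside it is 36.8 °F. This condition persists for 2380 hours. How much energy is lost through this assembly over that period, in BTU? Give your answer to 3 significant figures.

3330000 BTU

R_total = 0.62 + 25.3 + 2.83 + 1.34 + 0.17 = 30.26 ft²·°F·h/BTU
Q = 1630 × (62.8 − 36.8) / 30.26 = 1401 BTU/h
E = 1401 × 2380 = 3333000 BTU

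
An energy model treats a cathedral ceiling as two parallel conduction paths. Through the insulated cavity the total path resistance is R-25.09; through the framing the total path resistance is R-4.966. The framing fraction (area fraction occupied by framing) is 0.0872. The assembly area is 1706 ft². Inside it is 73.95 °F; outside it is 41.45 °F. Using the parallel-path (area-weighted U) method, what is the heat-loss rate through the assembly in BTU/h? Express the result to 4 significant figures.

2991 BTU/h

U_eff = 0.9128/25.09 + 0.0872/4.966 = 0.036381 + 0.017559 = 0.05394
R_eff = 1/U_eff = 18.539 ft²·°F·h/BTU
Q = 1706 × (73.95 − 41.45) / 18.539 = 2990.7 BTU/h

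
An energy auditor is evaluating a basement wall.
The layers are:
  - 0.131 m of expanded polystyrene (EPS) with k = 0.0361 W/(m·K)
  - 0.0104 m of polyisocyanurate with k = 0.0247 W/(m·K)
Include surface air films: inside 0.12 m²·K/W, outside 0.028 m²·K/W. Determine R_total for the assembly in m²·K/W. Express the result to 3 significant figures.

0.131/0.0361 = 3.629
0.0104/0.0247 = 0.4211
R_total = 0.12 + 3.629 + 0.4211 + 0.028 = 4.198 m²·K/W

4.20 m²·K/W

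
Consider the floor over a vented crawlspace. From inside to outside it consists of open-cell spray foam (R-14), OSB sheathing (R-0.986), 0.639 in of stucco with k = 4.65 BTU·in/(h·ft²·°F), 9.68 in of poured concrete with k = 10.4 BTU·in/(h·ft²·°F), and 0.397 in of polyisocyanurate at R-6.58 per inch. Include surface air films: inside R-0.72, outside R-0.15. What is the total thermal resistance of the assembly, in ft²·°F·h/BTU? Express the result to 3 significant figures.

0.639/4.65 = 0.1374
9.68/10.4 = 0.9308
0.397 × 6.58 = 2.612
R_total = 0.72 + 14 + 0.986 + 0.1374 + 0.9308 + 2.612 + 0.15 = 19.54 ft²·°F·h/BTU

19.5 ft²·°F·h/BTU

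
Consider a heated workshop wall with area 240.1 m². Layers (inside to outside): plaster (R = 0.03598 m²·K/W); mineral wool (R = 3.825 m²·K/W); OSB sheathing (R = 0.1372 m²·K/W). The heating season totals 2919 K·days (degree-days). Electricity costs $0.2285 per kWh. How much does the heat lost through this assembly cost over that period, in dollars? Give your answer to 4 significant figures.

961.3 dollars

R_total = 0.03598 + 3.825 + 0.1372 = 3.9982 m²·K/W
E = A × HDD × 24 / R / 1000 = 240.1 × 2919 × 24 / 3.9982 / 1000 = 4207 kWh
Cost = 4207 × 0.2285 = $961.31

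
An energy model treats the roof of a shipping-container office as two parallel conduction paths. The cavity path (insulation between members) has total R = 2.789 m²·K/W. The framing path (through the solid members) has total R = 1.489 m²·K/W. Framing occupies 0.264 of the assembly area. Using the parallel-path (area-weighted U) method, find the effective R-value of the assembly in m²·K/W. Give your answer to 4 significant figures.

2.267 m²·K/W

U_eff = 0.736/2.789 + 0.264/1.489 = 0.26389 + 0.1773 = 0.44119
R_eff = 1/U_eff = 2.2666 m²·K/W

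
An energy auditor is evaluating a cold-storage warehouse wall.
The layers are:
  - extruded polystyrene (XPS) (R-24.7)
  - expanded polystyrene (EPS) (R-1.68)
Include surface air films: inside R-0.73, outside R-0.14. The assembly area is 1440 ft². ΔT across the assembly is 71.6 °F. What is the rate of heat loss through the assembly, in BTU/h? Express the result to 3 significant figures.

R_total = 0.73 + 24.7 + 1.68 + 0.14 = 27.25 ft²·°F·h/BTU
Q = A·ΔT/R = 1440 × 71.6 / 27.25 = 3784 BTU/h

3780 BTU/h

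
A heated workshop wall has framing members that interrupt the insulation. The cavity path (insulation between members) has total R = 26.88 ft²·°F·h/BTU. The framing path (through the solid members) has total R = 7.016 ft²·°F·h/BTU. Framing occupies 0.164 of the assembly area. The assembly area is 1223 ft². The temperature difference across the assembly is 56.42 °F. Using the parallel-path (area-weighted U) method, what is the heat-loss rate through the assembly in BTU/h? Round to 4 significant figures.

U_eff = 0.836/26.88 + 0.164/7.016 = 0.031101 + 0.023375 = 0.054476
R_eff = 1/U_eff = 18.357 ft²·°F·h/BTU
Q = 1223 × 56.42 / 18.357 = 3759 BTU/h

3759 BTU/h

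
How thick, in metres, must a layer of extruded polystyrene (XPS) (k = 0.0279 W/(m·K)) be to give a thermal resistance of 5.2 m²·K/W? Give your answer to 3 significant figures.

0.145 m

L = R·k = 5.2 × 0.0279 = 0.1451 m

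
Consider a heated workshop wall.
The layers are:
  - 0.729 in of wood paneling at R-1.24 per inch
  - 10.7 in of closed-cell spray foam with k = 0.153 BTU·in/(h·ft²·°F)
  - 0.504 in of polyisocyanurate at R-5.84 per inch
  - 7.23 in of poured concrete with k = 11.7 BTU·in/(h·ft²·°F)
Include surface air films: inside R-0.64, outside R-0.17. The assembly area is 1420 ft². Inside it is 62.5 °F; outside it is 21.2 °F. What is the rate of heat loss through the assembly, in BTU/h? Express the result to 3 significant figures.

780 BTU/h

0.729 × 1.24 = 0.904
10.7/0.153 = 69.93
0.504 × 5.84 = 2.943
7.23/11.7 = 0.6179
R_total = 0.64 + 0.904 + 69.93 + 2.943 + 0.6179 + 0.17 = 75.21 ft²·°F·h/BTU
Q = A·ΔT/R = 1420 × (62.5 − 21.2) / 75.21 = 779.8 BTU/h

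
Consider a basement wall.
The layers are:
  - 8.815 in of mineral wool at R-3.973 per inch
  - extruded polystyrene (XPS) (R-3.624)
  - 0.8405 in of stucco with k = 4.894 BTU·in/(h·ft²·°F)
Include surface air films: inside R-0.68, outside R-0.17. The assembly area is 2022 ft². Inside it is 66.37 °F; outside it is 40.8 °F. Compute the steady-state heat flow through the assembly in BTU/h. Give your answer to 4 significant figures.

1303 BTU/h

8.815 × 3.973 = 35.022
0.8405/4.894 = 0.17174
R_total = 0.68 + 35.022 + 3.624 + 0.17174 + 0.17 = 39.668 ft²·°F·h/BTU
Q = A·ΔT/R = 2022 × (66.37 − 40.8) / 39.668 = 1303.4 BTU/h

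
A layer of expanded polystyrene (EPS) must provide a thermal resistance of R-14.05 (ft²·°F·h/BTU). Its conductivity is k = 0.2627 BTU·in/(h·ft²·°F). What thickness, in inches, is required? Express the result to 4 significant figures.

3.691 in

L = R × k = 14.05 × 0.2627 = 3.6909 in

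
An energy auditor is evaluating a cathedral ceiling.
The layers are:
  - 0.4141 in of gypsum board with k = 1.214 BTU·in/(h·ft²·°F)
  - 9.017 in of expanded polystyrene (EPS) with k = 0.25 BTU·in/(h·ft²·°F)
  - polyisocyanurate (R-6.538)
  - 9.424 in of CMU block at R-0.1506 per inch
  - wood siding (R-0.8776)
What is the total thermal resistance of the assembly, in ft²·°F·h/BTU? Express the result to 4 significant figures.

45.24 ft²·°F·h/BTU

0.4141/1.214 = 0.3411
9.017/0.25 = 36.068
9.424 × 0.1506 = 1.4193
R_total = 0.3411 + 36.068 + 6.538 + 1.4193 + 0.8776 = 45.244 ft²·°F·h/BTU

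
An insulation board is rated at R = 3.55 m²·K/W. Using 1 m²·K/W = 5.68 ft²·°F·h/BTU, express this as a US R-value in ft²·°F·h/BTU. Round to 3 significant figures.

R_US = 3.55 × 5.68 = 20.16

20.2 ft²·°F·h/BTU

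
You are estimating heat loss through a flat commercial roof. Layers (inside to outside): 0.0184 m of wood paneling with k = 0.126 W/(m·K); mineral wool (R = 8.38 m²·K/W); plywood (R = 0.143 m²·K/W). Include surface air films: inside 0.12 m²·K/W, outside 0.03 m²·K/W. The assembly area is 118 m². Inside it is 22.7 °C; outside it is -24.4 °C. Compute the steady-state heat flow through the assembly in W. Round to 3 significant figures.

0.0184/0.126 = 0.146
R_total = 0.12 + 0.146 + 8.38 + 0.143 + 0.03 = 8.819 m²·K/W
Q = A·ΔT/R = 118 × (22.7 − (-24.4)) / 8.819 = 630.2 W

630 W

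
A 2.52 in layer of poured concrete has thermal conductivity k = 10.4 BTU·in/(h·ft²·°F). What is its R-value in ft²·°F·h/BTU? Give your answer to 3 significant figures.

0.242 ft²·°F·h/BTU

R = L/k = 2.52/10.4 = 0.2423 ft²·°F·h/BTU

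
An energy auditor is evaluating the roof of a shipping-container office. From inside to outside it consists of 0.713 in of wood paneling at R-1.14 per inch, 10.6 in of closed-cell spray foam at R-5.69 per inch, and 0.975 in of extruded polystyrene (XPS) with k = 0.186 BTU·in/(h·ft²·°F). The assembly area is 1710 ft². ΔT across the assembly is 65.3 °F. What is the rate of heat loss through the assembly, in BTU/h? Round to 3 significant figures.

1680 BTU/h

0.713 × 1.14 = 0.8128
10.6 × 5.69 = 60.31
0.975/0.186 = 5.242
R_total = 0.8128 + 60.31 + 5.242 = 66.37 ft²·°F·h/BTU
Q = A·ΔT/R = 1710 × 65.3 / 66.37 = 1682 BTU/h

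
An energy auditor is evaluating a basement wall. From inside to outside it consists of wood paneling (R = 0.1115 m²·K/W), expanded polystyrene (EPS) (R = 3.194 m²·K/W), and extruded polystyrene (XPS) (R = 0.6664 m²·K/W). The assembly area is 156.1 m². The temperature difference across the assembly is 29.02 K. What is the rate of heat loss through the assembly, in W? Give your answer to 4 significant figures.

R_total = 0.1115 + 3.194 + 0.6664 = 3.9719 m²·K/W
Q = A·ΔT/R = 156.1 × 29.02 / 3.9719 = 1140.5 W

1141 W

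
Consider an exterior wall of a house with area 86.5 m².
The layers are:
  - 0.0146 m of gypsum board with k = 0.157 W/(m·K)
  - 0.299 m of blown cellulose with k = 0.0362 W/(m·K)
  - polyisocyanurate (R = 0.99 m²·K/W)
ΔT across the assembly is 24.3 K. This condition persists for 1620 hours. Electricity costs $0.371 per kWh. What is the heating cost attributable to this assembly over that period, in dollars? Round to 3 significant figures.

0.0146/0.157 = 0.09299
0.299/0.0362 = 8.26
R_total = 0.09299 + 8.26 + 0.99 = 9.343 m²·K/W
Q = 86.5 × 24.3 / 9.343 = 225 W
E = 225 W × 1620 h / 1000 = 364.5 kWh
Cost = 364.5 × 0.371 = $135.2

135 dollars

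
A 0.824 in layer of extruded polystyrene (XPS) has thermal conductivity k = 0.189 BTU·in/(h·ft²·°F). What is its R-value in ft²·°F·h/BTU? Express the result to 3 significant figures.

R = L/k = 0.824/0.189 = 4.36 ft²·°F·h/BTU

4.36 ft²·°F·h/BTU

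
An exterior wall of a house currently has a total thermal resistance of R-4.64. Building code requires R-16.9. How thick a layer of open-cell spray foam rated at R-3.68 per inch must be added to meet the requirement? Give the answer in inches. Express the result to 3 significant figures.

ΔR = 16.9 − 4.64 = 12.26 ft²·°F·h/BTU
L = ΔR / (R/in) = 12.26/3.68 = 3.332 in

3.33 in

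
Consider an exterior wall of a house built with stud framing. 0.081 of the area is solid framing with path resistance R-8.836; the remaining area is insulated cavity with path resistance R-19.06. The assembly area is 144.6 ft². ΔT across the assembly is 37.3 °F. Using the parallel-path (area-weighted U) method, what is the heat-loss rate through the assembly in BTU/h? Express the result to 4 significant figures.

309.5 BTU/h

U_eff = 0.919/19.06 + 0.081/8.836 = 0.048216 + 0.009167 = 0.057383
R_eff = 1/U_eff = 17.427 ft²·°F·h/BTU
Q = 144.6 × 37.3 / 17.427 = 309.5 BTU/h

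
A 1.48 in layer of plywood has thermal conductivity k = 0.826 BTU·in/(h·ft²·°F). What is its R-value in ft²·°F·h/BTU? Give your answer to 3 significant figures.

1.79 ft²·°F·h/BTU

R = L/k = 1.48/0.826 = 1.792 ft²·°F·h/BTU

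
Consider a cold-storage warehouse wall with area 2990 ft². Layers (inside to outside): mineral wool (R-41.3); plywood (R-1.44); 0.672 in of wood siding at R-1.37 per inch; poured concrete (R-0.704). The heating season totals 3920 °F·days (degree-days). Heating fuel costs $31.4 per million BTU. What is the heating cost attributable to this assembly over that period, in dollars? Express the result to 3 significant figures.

199 dollars

0.672 × 1.37 = 0.9206
R_total = 41.3 + 1.44 + 0.9206 + 0.704 = 44.36 ft²·°F·h/BTU
E = A × HDD × 24 / R = 2990 × 3920 × 24 / 44.36 = 6341000 BTU
Cost = 6341000/10⁶ × 31.4 = $199.1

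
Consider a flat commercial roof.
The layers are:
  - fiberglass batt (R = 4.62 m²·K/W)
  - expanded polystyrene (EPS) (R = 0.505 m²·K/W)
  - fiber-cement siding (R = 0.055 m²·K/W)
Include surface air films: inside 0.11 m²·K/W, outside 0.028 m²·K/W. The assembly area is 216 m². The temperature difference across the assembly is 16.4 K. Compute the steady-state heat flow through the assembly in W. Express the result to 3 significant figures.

R_total = 0.11 + 4.62 + 0.505 + 0.055 + 0.028 = 5.318 m²·K/W
Q = A·ΔT/R = 216 × 16.4 / 5.318 = 666.1 W

666 W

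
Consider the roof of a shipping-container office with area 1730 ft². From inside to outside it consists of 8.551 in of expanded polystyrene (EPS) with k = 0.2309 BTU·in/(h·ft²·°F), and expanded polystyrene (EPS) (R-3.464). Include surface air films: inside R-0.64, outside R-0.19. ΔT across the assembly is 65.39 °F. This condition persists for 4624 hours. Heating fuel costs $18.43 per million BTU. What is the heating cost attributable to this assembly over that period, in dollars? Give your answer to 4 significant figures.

233.3 dollars

8.551/0.2309 = 37.033
R_total = 0.64 + 37.033 + 3.464 + 0.19 = 41.327 ft²·°F·h/BTU
Q = 1730 × 65.39 / 41.327 = 2737.3 BTU/h
E = 2737.3 × 4624 = 12657000 BTU
Cost = 12657000/10⁶ × 18.43 = $233.27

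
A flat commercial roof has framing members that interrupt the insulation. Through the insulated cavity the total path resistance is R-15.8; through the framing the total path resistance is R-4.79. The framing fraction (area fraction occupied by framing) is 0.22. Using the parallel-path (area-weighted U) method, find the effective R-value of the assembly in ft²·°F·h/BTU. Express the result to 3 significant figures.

U_eff = 0.78/15.8 + 0.22/4.79 = 0.04937 + 0.04593 = 0.0953
R_eff = 1/U_eff = 10.49 ft²·°F·h/BTU

10.5 ft²·°F·h/BTU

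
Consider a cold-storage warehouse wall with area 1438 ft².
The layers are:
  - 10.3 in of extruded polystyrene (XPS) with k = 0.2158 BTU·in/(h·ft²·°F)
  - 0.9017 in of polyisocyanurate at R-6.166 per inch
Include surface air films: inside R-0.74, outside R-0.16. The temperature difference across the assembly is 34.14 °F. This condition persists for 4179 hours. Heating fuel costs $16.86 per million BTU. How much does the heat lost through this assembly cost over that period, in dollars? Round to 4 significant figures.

10.3/0.2158 = 47.729
0.9017 × 6.166 = 5.5599
R_total = 0.74 + 47.729 + 5.5599 + 0.16 = 54.189 ft²·°F·h/BTU
Q = 1438 × 34.14 / 54.189 = 905.96 BTU/h
E = 905.96 × 4179 = 3786000 BTU
Cost = 3786000/10⁶ × 16.86 = $63.832

63.83 dollars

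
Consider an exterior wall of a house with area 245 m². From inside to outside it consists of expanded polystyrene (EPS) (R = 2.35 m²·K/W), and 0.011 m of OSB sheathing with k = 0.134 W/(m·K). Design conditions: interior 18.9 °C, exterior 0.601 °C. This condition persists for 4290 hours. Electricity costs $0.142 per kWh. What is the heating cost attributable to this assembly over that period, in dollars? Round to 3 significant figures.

0.011/0.134 = 0.08209
R_total = 2.35 + 0.08209 = 2.432 m²·K/W
Q = 245 × (18.9 − 0.601) / 2.432 = 1843 W
E = 1843 W × 4290 h / 1000 = 7908 kWh
Cost = 7908 × 0.142 = $1123

1120 dollars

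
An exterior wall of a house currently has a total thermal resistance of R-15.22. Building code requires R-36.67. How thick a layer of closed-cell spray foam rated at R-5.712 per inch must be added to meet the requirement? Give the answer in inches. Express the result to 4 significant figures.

3.755 in

ΔR = 36.67 − 15.22 = 21.45 ft²·°F·h/BTU
L = ΔR / (R/in) = 21.45/5.712 = 3.7553 in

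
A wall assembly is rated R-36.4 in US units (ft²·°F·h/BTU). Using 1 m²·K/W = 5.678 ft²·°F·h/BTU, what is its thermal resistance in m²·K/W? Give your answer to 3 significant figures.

R_SI = 36.4/5.678 = 6.411

6.41 m²·K/W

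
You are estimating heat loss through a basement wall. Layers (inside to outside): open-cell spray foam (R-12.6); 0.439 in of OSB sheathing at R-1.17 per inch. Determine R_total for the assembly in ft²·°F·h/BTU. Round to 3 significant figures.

0.439 × 1.17 = 0.5136
R_total = 12.6 + 0.5136 = 13.11 ft²·°F·h/BTU

13.1 ft²·°F·h/BTU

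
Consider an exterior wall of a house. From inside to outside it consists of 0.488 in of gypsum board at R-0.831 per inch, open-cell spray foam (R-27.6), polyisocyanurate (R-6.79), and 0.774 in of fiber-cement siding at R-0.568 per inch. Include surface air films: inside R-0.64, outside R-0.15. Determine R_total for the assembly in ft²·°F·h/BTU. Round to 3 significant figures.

36.0 ft²·°F·h/BTU

0.488 × 0.831 = 0.4055
0.774 × 0.568 = 0.4396
R_total = 0.64 + 0.4055 + 27.6 + 6.79 + 0.4396 + 0.15 = 36.03 ft²·°F·h/BTU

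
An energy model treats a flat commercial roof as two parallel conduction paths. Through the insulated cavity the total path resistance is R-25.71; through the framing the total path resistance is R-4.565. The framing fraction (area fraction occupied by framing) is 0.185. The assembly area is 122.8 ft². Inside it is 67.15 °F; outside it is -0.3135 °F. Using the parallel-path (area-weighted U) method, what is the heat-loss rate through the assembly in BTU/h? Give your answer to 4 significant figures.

598.4 BTU/h

U_eff = 0.815/25.71 + 0.185/4.565 = 0.0317 + 0.040526 = 0.072225
R_eff = 1/U_eff = 13.846 ft²·°F·h/BTU
Q = 122.8 × (67.15 − (-0.3135)) / 13.846 = 598.35 BTU/h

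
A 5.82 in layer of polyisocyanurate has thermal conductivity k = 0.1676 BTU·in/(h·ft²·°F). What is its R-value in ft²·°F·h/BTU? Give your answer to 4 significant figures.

R = L/k = 5.82/0.1676 = 34.726 ft²·°F·h/BTU

34.73 ft²·°F·h/BTU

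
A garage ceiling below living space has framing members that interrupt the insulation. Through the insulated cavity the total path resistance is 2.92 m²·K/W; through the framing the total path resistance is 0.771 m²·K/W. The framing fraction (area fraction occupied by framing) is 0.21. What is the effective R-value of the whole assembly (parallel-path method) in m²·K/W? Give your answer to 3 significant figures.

U_eff = 0.79/2.92 + 0.21/0.771 = 0.2705 + 0.2724 = 0.5429
R_eff = 1/U_eff = 1.842 m²·K/W

1.84 m²·K/W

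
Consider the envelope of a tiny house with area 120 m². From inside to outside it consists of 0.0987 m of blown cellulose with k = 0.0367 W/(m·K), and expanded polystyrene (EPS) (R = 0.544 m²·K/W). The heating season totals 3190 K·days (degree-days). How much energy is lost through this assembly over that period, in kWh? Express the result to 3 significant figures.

0.0987/0.0367 = 2.689
R_total = 2.689 + 0.544 = 3.233 m²·K/W
E = A × HDD × 24 / R / 1000 = 120 × 3190 × 24 / 3.233 / 1000 = 2841 kWh

2840 kWh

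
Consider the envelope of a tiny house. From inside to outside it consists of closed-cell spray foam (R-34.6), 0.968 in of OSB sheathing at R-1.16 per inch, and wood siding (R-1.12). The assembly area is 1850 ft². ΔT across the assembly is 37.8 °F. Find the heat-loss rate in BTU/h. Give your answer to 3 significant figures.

0.968 × 1.16 = 1.123
R_total = 34.6 + 1.123 + 1.12 = 36.84 ft²·°F·h/BTU
Q = A·ΔT/R = 1850 × 37.8 / 36.84 = 1898 BTU/h

1900 BTU/h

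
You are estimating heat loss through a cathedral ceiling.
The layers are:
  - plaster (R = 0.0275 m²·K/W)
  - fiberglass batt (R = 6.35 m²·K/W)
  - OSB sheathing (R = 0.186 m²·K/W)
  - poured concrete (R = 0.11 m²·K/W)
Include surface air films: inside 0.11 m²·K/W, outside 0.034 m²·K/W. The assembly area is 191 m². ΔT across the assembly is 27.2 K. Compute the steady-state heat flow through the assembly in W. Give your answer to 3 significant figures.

762 W

R_total = 0.11 + 0.0275 + 6.35 + 0.186 + 0.11 + 0.034 = 6.817 m²·K/W
Q = A·ΔT/R = 191 × 27.2 / 6.817 = 762 W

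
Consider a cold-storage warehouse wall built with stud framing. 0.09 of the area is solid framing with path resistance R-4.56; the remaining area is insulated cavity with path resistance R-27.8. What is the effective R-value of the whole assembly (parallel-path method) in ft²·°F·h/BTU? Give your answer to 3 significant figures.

19.1 ft²·°F·h/BTU

U_eff = 0.91/27.8 + 0.09/4.56 = 0.03273 + 0.01974 = 0.05247
R_eff = 1/U_eff = 19.06 ft²·°F·h/BTU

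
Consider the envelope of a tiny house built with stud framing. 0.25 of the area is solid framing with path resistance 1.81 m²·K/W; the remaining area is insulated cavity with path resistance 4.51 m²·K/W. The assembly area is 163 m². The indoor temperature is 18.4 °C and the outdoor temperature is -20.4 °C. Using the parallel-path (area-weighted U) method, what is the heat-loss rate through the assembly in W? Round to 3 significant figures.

U_eff = 0.75/4.51 + 0.25/1.81 = 0.1663 + 0.1381 = 0.3044
R_eff = 1/U_eff = 3.285 m²·K/W
Q = 163 × (18.4 − (-20.4)) / 3.285 = 1925 W

1930 W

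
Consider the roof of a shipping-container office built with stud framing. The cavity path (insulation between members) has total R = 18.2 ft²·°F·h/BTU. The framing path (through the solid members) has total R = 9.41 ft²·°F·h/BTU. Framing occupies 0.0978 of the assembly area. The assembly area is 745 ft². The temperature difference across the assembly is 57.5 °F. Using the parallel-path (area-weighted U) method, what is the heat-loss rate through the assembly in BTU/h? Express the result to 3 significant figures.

U_eff = 0.9022/18.2 + 0.0978/9.41 = 0.04957 + 0.01039 = 0.05996
R_eff = 1/U_eff = 16.68 ft²·°F·h/BTU
Q = 745 × 57.5 / 16.68 = 2569 BTU/h

2570 BTU/h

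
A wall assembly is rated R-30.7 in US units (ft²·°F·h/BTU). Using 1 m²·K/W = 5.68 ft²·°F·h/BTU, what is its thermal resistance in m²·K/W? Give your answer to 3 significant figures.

5.40 m²·K/W

R_SI = 30.7/5.68 = 5.405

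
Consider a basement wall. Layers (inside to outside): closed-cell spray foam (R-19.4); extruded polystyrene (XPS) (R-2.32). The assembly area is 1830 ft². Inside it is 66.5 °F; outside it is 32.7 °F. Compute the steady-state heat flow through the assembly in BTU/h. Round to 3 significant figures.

R_total = 19.4 + 2.32 = 21.72 ft²·°F·h/BTU
Q = A·ΔT/R = 1830 × (66.5 − 32.7) / 21.72 = 2848 BTU/h

2850 BTU/h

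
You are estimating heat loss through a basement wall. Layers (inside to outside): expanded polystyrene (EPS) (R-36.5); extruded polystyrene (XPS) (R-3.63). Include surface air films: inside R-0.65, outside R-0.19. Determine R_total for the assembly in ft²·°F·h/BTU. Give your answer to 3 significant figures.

41.0 ft²·°F·h/BTU

R_total = 0.65 + 36.5 + 3.63 + 0.19 = 40.97 ft²·°F·h/BTU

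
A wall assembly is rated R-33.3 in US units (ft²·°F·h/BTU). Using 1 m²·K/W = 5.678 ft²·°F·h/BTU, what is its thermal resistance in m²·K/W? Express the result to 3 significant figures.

R_SI = 33.3/5.678 = 5.865

5.86 m²·K/W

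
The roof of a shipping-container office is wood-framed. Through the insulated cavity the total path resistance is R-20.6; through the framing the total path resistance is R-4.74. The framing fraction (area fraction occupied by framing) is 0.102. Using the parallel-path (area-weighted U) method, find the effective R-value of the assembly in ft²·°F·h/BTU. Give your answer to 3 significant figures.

15.4 ft²·°F·h/BTU

U_eff = 0.898/20.6 + 0.102/4.74 = 0.04359 + 0.02152 = 0.06511
R_eff = 1/U_eff = 15.36 ft²·°F·h/BTU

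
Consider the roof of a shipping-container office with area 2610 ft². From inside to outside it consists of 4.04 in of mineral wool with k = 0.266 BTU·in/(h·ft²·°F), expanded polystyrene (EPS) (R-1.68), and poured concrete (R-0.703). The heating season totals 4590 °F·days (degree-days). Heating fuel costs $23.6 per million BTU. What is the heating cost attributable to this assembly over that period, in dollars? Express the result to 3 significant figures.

386 dollars

4.04/0.266 = 15.19
R_total = 15.19 + 1.68 + 0.703 = 17.57 ft²·°F·h/BTU
E = A × HDD × 24 / R = 2610 × 4590 × 24 / 17.57 = 16360000 BTU
Cost = 16360000/10⁶ × 23.6 = $386.2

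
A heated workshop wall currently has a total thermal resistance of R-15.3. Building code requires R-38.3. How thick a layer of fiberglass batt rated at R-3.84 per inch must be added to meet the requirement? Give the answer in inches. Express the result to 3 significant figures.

5.99 in

ΔR = 38.3 − 15.3 = 23 ft²·°F·h/BTU
L = ΔR / (R/in) = 23/3.84 = 5.99 in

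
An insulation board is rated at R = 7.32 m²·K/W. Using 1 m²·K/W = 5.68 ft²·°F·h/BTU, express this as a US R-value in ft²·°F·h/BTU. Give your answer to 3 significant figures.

R_US = 7.32 × 5.68 = 41.58

41.6 ft²·°F·h/BTU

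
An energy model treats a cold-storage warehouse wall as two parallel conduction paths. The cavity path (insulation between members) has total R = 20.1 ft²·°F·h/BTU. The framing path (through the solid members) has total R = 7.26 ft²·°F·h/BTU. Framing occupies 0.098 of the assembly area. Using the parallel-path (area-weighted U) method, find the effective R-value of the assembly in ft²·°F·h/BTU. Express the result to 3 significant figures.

U_eff = 0.902/20.1 + 0.098/7.26 = 0.04488 + 0.0135 = 0.05837
R_eff = 1/U_eff = 17.13 ft²·°F·h/BTU

17.1 ft²·°F·h/BTU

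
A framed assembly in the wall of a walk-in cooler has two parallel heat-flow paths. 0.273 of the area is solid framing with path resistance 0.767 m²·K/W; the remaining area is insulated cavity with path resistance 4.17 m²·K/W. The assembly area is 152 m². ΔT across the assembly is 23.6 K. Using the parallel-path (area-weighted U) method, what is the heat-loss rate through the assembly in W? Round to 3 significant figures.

U_eff = 0.727/4.17 + 0.273/0.767 = 0.1743 + 0.3559 = 0.5303
R_eff = 1/U_eff = 1.886 m²·K/W
Q = 152 × 23.6 / 1.886 = 1902 W

1900 W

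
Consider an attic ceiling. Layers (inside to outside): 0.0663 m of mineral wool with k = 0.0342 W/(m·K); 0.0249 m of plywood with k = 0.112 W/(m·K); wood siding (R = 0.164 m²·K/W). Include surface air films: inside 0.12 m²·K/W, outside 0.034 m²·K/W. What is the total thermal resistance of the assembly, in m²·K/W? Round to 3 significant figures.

2.48 m²·K/W

0.0663/0.0342 = 1.939
0.0249/0.112 = 0.2223
R_total = 0.12 + 1.939 + 0.2223 + 0.164 + 0.034 = 2.479 m²·K/W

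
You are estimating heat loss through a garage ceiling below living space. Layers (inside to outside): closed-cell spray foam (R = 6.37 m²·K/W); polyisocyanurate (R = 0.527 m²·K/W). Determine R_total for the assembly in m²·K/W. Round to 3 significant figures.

R_total = 6.37 + 0.527 = 6.897 m²·K/W

6.90 m²·K/W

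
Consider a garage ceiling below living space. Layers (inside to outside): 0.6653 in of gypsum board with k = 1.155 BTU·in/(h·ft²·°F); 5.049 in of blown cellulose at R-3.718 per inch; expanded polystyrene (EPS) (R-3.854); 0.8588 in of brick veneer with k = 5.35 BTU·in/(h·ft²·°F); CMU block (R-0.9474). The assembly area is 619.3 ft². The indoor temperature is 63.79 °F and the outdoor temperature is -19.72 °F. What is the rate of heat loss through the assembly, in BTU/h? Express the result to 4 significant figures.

2127 BTU/h

0.6653/1.155 = 0.57602
5.049 × 3.718 = 18.772
0.8588/5.35 = 0.16052
R_total = 0.57602 + 18.772 + 3.854 + 0.16052 + 0.9474 = 24.31 ft²·°F·h/BTU
Q = A·ΔT/R = 619.3 × (63.79 − (-19.72)) / 24.31 = 2127.4 BTU/h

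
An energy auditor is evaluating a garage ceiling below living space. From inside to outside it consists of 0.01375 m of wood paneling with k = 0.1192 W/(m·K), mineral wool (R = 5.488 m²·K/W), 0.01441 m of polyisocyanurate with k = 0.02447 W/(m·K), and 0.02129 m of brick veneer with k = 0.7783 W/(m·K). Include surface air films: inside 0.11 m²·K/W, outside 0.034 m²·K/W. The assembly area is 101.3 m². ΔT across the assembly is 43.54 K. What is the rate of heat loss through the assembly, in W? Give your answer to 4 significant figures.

0.01375/0.1192 = 0.11535
0.01441/0.02447 = 0.58888
0.02129/0.7783 = 0.027354
R_total = 0.11 + 0.11535 + 5.488 + 0.58888 + 0.027354 + 0.034 = 6.3636 m²·K/W
Q = A·ΔT/R = 101.3 × 43.54 / 6.3636 = 693.1 W

693.1 W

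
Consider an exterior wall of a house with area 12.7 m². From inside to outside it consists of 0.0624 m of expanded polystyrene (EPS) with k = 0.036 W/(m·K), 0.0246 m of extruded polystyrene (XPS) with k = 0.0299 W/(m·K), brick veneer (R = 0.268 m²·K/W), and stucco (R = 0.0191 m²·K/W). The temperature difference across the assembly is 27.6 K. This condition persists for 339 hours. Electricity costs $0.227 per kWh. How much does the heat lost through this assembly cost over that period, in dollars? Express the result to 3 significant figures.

9.49 dollars

0.0624/0.036 = 1.733
0.0246/0.0299 = 0.8227
R_total = 1.733 + 0.8227 + 0.268 + 0.0191 = 2.843 m²·K/W
Q = 12.7 × 27.6 / 2.843 = 123.3 W
E = 123.3 W × 339 h / 1000 = 41.79 kWh
Cost = 41.79 × 0.227 = $9.487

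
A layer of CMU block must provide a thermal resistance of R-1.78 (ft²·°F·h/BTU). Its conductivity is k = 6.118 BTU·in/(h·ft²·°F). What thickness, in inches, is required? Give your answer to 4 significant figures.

10.89 in

L = R × k = 1.78 × 6.118 = 10.89 in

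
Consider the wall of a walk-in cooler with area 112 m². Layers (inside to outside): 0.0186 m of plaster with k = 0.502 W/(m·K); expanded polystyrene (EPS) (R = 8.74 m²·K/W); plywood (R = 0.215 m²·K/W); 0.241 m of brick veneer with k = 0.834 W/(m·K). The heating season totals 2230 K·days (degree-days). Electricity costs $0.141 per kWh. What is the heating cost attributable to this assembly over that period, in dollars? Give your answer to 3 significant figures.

0.0186/0.502 = 0.03705
0.241/0.834 = 0.289
R_total = 0.03705 + 8.74 + 0.215 + 0.289 = 9.281 m²·K/W
E = A × HDD × 24 / R / 1000 = 112 × 2230 × 24 / 9.281 / 1000 = 645.9 kWh
Cost = 645.9 × 0.141 = $91.07

91.1 dollars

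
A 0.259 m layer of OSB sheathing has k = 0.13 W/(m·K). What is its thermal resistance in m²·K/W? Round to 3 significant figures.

R = L/k = 0.259/0.13 = 1.992 m²·K/W

1.99 m²·K/W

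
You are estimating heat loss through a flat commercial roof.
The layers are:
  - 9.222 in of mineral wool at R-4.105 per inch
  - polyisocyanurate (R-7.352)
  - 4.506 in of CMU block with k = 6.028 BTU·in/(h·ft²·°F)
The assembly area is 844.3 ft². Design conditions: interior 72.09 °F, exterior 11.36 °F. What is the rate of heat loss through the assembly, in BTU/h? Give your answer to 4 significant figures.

9.222 × 4.105 = 37.856
4.506/6.028 = 0.74751
R_total = 37.856 + 7.352 + 0.74751 = 45.956 ft²·°F·h/BTU
Q = A·ΔT/R = 844.3 × (72.09 − 11.36) / 45.956 = 1115.7 BTU/h

1116 BTU/h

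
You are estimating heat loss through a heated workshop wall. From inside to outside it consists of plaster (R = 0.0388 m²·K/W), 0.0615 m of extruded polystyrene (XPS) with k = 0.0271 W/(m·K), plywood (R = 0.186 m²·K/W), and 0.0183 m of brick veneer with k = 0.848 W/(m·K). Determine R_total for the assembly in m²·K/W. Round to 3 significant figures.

0.0615/0.0271 = 2.269
0.0183/0.848 = 0.02158
R_total = 0.0388 + 2.269 + 0.186 + 0.02158 = 2.516 m²·K/W

2.52 m²·K/W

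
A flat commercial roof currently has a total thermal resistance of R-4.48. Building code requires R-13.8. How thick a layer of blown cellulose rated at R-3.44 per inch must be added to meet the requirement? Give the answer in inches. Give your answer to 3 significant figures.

2.71 in

ΔR = 13.8 − 4.48 = 9.32 ft²·°F·h/BTU
L = ΔR / (R/in) = 9.32/3.44 = 2.709 in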